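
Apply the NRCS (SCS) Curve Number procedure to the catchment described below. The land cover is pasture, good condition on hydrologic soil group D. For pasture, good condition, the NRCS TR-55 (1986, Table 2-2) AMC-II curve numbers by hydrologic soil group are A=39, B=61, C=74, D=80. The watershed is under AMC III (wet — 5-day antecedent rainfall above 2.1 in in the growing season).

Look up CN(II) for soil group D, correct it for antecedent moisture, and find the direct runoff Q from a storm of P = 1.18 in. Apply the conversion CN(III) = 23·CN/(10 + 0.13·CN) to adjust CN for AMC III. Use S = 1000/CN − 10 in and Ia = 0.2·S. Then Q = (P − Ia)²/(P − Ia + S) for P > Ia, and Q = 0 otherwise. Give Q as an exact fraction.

NRCS table: pasture, good condition, soil group D → CN(II) = 80
Wet (AMC III): CN(III) = 23·80/(10 + 0.13·80) = 1840/(102/5) = 4600/51 ≈ 90.196
Retention S: 1000/CN − 10 with CN=90.196 → S = 25/23 ≈ 1.087 in
Ia = 0.2·(25/23) = 5/23 in ≈ 0.217 in
Since P=1.180 > Ia=0.217: effective rainfall P−Ia = 1107/1150 in
Runoff Q = (P−Ia)²/(P−Ia+S) = (0.963)²/(0.963+1.087) = 1225449/2710550 ≈ 0.452 in

Q = 1225449/2710550 in ≈ 0.452 in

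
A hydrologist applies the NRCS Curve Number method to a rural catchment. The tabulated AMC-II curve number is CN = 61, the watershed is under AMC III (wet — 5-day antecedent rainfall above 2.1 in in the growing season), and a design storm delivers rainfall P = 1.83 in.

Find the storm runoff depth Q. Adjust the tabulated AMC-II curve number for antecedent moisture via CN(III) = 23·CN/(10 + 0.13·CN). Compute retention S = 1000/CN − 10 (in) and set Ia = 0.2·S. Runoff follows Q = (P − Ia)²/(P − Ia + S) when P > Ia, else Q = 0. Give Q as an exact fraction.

Adjust CN=61 to AMC III: 23·61/(10 + 0.13·61) → 1403 ÷ (1793/100) = 140300/1793 ≈ 78.249
Max retention: S = 1000/(140300/1793) − 10 = 3900/1403 in (≈ 2.780 in)
Ia = 0.2·(3900/1403) = 780/1403 in ≈ 0.556 in
P − Ia = 1.830 − 0.556 = 178749/140300 ≈ 1.274 in (> 0, runoff occurs)
Runoff Q = (P−Ia)²/(P−Ia+S) = (1.274)²/(1.274+2.780) = 10650401667/26598494900 ≈ 0.400 in

Q = 10650401667/26598494900 in ≈ 0.400 in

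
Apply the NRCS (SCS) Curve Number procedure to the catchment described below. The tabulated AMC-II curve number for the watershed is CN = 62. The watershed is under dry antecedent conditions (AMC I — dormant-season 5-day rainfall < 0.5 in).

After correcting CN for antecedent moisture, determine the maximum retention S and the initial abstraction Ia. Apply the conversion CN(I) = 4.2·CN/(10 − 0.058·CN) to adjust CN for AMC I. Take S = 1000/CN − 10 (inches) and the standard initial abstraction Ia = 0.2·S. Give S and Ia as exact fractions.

Dry (AMC I): CN(I) = 4.2·62/(10 − 0.058·62) = (1302/5)/(1601/250) = 65100/1601 ≈ 40.662
Max retention: S = 1000/(65100/1601) − 10 = 9500/651 in (≈ 14.593 in)
Ia = 0.2S: 0.2·14.593 = 2.919 in (exactly 1900/651)

S = 9500/651 in ≈ 14.593 in; Ia = 1900/651 in ≈ 2.919 in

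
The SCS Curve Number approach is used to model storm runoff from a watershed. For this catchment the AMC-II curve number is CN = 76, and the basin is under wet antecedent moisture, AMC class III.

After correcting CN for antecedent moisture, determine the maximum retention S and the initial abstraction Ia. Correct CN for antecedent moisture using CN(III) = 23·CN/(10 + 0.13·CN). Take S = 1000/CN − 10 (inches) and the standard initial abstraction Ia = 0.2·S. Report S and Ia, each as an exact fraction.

Wet (AMC III): CN(III) = 23·76/(10 + 0.13·76) = 1748/(497/25) = 43700/497 ≈ 87.928
Max retention: S = 1000/(43700/497) − 10 = 600/437 in (≈ 1.373 in)
Ia = 0.2S: 0.2·1.373 = 0.275 in (exactly 120/437)

S = 600/437 in ≈ 1.373 in; Ia = 120/437 in ≈ 0.275 in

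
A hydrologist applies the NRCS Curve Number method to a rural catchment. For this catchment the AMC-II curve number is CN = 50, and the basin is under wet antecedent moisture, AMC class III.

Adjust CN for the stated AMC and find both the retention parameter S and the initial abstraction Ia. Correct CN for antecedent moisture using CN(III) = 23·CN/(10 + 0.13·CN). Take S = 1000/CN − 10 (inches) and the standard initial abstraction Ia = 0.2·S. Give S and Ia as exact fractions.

S = 100/23 in ≈ 4.348 in; Ia = 20/23 in ≈ 0.870 in

CN(III) from CN(II)=50: (23·50)/(10 + 0.13·50) = 2300/33 ≈ 69.697
Retention S: 1000/CN − 10 with CN=69.697 → S = 100/23 ≈ 4.348 in
Ia = 0.2S: 0.2·4.348 = 0.870 in (exactly 20/23)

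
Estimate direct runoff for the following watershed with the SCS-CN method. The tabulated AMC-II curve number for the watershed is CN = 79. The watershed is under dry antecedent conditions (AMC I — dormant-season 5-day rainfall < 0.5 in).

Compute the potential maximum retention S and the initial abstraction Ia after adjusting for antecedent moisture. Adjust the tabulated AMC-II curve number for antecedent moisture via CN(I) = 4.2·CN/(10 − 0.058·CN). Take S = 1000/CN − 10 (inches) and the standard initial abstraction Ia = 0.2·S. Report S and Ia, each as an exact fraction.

S = 500/79 in ≈ 6.329 in; Ia = 100/79 in ≈ 1.266 in

Adjust CN=79 to AMC I: 4.2·79/(10 − 0.058·79) → (1659/5) ÷ (2709/500) = 7900/129 ≈ 61.240
S = 1000/(7900/129) − 10 = 500/79 in ≈ 6.329 in
Ia = 0.2S: 0.2·6.329 = 1.266 in (exactly 100/79)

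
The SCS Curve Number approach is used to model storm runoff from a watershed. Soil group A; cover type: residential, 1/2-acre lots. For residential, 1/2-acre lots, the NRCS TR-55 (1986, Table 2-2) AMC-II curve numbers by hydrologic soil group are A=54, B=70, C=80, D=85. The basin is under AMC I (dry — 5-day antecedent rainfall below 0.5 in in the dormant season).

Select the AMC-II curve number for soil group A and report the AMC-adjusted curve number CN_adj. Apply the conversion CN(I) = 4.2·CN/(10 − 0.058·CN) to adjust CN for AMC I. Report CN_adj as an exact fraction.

CN_adj = 56700/1717 ≈ 33.023

NRCS table: residential, 1/2-acre lots, soil group A → CN(II) = 54
Adjust CN=54 to AMC I: 4.2·54/(10 − 0.058·54) → (1134/5) ÷ (1717/250) = 56700/1717 ≈ 33.023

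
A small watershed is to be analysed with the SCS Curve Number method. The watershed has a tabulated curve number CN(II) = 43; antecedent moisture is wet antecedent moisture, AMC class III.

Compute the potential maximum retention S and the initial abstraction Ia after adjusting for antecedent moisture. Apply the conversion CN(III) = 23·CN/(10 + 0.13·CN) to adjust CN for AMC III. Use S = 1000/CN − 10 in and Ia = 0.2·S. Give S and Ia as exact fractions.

S = 5700/989 in ≈ 5.763 in; Ia = 1140/989 in ≈ 1.153 in

Adjust CN=43 to AMC III: 23·43/(10 + 0.13·43) → 989 ÷ (1559/100) = 98900/1559 ≈ 63.438
Retention S: 1000/CN − 10 with CN=63.438 → S = 5700/989 ≈ 5.763 in
Ia = 0.2S: 0.2·5.763 = 1.153 in (exactly 1140/989)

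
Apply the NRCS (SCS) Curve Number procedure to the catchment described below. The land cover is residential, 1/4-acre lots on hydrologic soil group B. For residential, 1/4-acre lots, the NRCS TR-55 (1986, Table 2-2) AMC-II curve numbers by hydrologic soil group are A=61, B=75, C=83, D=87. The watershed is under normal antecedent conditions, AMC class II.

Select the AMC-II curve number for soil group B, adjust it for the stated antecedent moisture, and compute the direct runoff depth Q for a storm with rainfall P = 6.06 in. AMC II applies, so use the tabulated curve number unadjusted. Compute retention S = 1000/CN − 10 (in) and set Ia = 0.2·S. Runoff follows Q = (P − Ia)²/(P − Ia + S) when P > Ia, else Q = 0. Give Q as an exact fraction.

NRCS table: residential, 1/4-acre lots, soil group B → CN(II) = 75
AMC II — tabulated CN = 75 applies directly.
S = 1000/75 − 10 = 10/3 in ≈ 3.333 in
Ia = 0.2S: 0.2·3.333 = 0.667 in (exactly 2/3)
Since P=6.060 > Ia=0.667: effective rainfall P−Ia = 809/150 in
Runoff Q = (P−Ia)²/(P−Ia+S) = (5.393)²/(5.393+3.333) = 654481/196350 ≈ 3.333 in

Q = 654481/196350 in ≈ 3.333 in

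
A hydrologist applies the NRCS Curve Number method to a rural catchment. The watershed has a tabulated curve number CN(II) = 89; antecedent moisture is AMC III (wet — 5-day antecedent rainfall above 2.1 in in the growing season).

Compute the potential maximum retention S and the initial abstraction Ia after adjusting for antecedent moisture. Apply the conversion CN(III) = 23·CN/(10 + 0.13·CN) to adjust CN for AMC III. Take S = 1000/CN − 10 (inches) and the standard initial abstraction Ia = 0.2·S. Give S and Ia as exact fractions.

CN(III) from CN(II)=89: (23·89)/(10 + 0.13·89) = 204700/2157 ≈ 94.900
Retention S: 1000/CN − 10 with CN=94.900 → S = 1100/2047 ≈ 0.537 in
Initial abstraction Ia = S/5 = (1100/2047)/5 = 220/2047 ≈ 0.107 in

S = 1100/2047 in ≈ 0.537 in; Ia = 220/2047 in ≈ 0.107 in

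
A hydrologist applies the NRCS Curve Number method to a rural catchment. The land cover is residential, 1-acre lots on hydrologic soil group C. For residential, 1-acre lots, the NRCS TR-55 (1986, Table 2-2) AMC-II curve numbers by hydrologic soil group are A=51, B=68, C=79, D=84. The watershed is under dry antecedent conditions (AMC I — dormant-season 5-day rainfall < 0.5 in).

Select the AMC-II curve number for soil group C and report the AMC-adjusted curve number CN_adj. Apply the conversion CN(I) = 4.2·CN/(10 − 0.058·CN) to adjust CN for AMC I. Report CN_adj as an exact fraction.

NRCS table: residential, 1-acre lots, soil group C → CN(II) = 79
Adjust CN=79 to AMC I: 4.2·79/(10 − 0.058·79) → (1659/5) ÷ (2709/500) = 7900/129 ≈ 61.240

CN_adj = 7900/129 ≈ 61.240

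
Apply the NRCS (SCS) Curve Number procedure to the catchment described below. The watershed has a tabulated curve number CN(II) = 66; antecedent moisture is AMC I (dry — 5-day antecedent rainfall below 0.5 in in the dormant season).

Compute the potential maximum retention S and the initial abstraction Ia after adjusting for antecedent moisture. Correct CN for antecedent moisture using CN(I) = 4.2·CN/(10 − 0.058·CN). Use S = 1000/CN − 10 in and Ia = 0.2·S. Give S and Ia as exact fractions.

Dry (AMC I): CN(I) = 4.2·66/(10 − 0.058·66) = (1386/5)/(1543/250) = 69300/1543 ≈ 44.913
Max retention: S = 1000/(69300/1543) − 10 = 8500/693 in (≈ 12.266 in)
Ia = 0.2S: 0.2·12.266 = 2.453 in (exactly 1700/693)

S = 8500/693 in ≈ 12.266 in; Ia = 1700/693 in ≈ 2.453 in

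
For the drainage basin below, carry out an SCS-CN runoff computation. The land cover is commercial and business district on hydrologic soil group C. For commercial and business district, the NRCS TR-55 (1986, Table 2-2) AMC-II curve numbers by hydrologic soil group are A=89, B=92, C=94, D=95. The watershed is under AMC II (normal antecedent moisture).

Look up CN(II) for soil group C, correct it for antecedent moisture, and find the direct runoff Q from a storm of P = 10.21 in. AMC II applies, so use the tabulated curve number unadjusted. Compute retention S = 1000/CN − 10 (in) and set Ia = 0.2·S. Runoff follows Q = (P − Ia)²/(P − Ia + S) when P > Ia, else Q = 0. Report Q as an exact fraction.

NRCS table: commercial and business district, soil group C → CN(II) = 94
Average conditions: CN = 94 (no AMC adjustment).
S = 1000/94 − 10 = 30/47 in ≈ 0.638 in
Ia = 0.2S: 0.2·0.638 = 0.128 in (exactly 6/47)
Excess rainfall: 10.210 − 0.128 = 10.082 in; P > Ia so Q > 0
Q: (47387/4700)² ÷ (50387/4700) = 2245527769/236818900 in (≈ 9.482 in)

Q = 2245527769/236818900 in ≈ 9.482 in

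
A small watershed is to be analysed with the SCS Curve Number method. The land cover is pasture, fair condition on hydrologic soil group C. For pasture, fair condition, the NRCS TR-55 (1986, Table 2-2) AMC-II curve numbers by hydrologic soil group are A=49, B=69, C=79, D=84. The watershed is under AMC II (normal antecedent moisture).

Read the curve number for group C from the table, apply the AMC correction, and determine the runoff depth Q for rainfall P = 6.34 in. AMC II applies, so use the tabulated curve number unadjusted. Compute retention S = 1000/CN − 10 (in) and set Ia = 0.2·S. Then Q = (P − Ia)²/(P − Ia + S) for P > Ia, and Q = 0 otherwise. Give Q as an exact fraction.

NRCS table: pasture, fair condition, soil group C → CN(II) = 79
AMC II — tabulated CN = 79 applies directly.
Max retention: S = 1000/79 − 10 = 210/79 in (≈ 2.658 in)
Ia = 0.2·(210/79) = 42/79 in ≈ 0.532 in
Excess rainfall: 6.340 − 0.532 = 5.808 in; P > Ia so Q > 0
Q: (22943/3950)² ÷ (33443/3950) = 526381249/132099850 in (≈ 3.985 in)

Q = 526381249/132099850 in ≈ 3.985 in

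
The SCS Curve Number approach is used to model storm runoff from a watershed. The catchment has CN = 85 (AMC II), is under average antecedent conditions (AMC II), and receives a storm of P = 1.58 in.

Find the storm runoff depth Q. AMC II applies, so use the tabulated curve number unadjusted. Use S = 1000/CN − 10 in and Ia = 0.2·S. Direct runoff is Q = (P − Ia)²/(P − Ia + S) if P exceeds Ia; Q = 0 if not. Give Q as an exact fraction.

Q = 1087849/2161550 in ≈ 0.503 in

CN(II) = 85; AMC II needs no correction.
Max retention: S = 1000/85 − 10 = 30/17 in (≈ 1.765 in)
Initial abstraction Ia = S/5 = (30/17)/5 = 6/17 ≈ 0.353 in
Since P=1.580 > Ia=0.353: effective rainfall P−Ia = 1043/850 in
Q = (1043/850)²/((1043/850) + 30/17) = (1087849/722500)/(2543/850) = 1087849/2161550 in ≈ 0.503 in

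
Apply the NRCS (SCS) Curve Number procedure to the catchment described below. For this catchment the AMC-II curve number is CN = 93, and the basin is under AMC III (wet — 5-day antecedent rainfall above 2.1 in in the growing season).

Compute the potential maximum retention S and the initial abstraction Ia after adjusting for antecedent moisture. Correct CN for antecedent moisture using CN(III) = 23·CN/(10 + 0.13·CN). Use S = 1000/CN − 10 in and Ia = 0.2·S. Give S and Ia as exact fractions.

S = 700/2139 in ≈ 0.327 in; Ia = 140/2139 in ≈ 0.065 in

Wet (AMC III): CN(III) = 23·93/(10 + 0.13·93) = 2139/(2209/100) = 213900/2209 ≈ 96.831
Retention S: 1000/CN − 10 with CN=96.831 → S = 700/2139 ≈ 0.327 in
Ia = 0.2S: 0.2·0.327 = 0.065 in (exactly 140/2139)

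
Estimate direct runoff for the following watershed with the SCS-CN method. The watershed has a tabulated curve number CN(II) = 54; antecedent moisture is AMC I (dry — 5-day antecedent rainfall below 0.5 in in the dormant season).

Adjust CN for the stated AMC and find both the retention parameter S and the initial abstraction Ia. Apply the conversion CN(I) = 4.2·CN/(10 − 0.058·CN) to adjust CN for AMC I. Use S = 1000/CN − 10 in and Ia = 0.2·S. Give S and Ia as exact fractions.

S = 11500/567 in ≈ 20.282 in; Ia = 2300/567 in ≈ 4.056 in

Adjust CN=54 to AMC I: 4.2·54/(10 − 0.058·54) → (1134/5) ÷ (1717/250) = 56700/1717 ≈ 33.023
S = 1000/(56700/1717) − 10 = 11500/567 in ≈ 20.282 in
Ia = 0.2·(11500/567) = 2300/567 in ≈ 4.056 in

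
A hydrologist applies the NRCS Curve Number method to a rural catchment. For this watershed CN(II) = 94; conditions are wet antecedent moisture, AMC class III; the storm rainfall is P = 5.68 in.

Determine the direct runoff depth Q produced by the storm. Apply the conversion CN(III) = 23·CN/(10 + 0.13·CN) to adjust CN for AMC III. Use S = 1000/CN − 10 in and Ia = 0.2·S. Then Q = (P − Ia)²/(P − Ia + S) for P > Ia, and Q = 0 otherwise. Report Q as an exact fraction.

Wet (AMC III): CN(III) = 23·94/(10 + 0.13·94) = 2162/(1111/50) = 108100/1111 ≈ 97.300
S = 1000/(108100/1111) − 10 = 300/1081 in ≈ 0.278 in
Initial abstraction Ia = S/5 = (300/1081)/5 = 60/1081 ≈ 0.056 in
P − Ia = 5.680 − 0.056 = 152002/27025 ≈ 5.624 in (> 0, runoff occurs)
Q = (152002/27025)²/((152002/27025) + 300/1081) = (23104608004/730350625)/(159502/27025) = 11552304002/2155270775 in ≈ 5.360 in

Q = 11552304002/2155270775 in ≈ 5.360 in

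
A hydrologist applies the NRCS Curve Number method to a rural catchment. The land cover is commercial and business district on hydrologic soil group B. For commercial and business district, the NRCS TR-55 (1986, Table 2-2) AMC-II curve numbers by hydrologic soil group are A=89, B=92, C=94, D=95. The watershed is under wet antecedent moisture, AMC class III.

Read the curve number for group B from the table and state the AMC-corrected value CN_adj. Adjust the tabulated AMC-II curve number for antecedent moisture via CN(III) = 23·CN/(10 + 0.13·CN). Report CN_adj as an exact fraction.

NRCS table: commercial and business district, soil group B → CN(II) = 92
Adjust CN=92 to AMC III: 23·92/(10 + 0.13·92) → 2116 ÷ (549/25) = 52900/549 ≈ 96.357

CN_adj = 52900/549 ≈ 96.357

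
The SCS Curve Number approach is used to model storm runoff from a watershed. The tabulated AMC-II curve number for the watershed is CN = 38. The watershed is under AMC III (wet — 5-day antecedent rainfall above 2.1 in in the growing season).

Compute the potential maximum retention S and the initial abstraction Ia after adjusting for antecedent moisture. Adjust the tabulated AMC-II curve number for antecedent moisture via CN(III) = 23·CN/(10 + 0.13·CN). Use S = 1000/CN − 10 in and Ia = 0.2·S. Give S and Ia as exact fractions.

Wet (AMC III): CN(III) = 23·38/(10 + 0.13·38) = 874/(747/50) = 43700/747 ≈ 58.501
S = 1000/(43700/747) − 10 = 3100/437 in ≈ 7.094 in
Ia = 0.2·(3100/437) = 620/437 in ≈ 1.419 in

S = 3100/437 in ≈ 7.094 in; Ia = 620/437 in ≈ 1.419 in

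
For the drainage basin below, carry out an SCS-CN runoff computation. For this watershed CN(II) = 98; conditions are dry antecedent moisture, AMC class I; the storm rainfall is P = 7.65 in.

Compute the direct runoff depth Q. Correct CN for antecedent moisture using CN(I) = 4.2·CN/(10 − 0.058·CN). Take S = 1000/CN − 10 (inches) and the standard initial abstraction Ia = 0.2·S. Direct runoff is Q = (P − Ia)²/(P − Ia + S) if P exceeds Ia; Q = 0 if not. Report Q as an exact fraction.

Dry (AMC I): CN(I) = 4.2·98/(10 − 0.058·98) = (2058/5)/(1079/250) = 102900/1079 ≈ 95.366
S = 1000/(102900/1079) − 10 = 500/1029 in ≈ 0.486 in
Initial abstraction Ia = S/5 = (500/1029)/5 = 100/1029 ≈ 0.097 in
Since P=7.650 > Ia=0.097: effective rainfall P−Ia = 155437/20580 in
Q: (155437/20580)² ÷ (165437/20580) = 24160660969/3404693460 in (≈ 7.096 in)

Q = 24160660969/3404693460 in ≈ 7.096 in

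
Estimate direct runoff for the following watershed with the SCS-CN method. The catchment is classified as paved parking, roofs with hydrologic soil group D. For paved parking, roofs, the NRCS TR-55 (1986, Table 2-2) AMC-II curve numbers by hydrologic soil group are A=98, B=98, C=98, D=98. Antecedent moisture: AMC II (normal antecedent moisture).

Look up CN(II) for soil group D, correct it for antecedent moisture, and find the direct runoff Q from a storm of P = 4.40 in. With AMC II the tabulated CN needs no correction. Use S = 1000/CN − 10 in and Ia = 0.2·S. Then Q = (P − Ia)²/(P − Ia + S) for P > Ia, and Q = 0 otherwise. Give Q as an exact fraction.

NRCS table: paved parking, roofs, soil group D → CN(II) = 98
CN(II) = 98; AMC II needs no correction.
Max retention: S = 1000/98 − 10 = 10/49 in (≈ 0.204 in)
Ia = 0.2·(10/49) = 2/49 in ≈ 0.041 in
Since P=4.400 > Ia=0.041: effective rainfall P−Ia = 1068/245 in
Q = (1068/245)²/((1068/245) + 10/49) = (1140624/60025)/(1118/245) = 570312/136955 in ≈ 4.164 in

Q = 570312/136955 in ≈ 4.164 in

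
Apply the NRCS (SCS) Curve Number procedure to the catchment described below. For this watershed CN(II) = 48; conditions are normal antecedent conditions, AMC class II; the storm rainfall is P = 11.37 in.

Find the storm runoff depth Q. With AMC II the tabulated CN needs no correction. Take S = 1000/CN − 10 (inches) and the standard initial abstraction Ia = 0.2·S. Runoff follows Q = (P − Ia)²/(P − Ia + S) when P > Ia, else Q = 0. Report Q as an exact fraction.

AMC II — tabulated CN = 48 applies directly.
Retention S: 1000/CN − 10 with CN=48.000 → S = 65/6 ≈ 10.833 in
Initial abstraction Ia = S/5 = (65/6)/5 = 13/6 ≈ 2.167 in
P − Ia = 11.370 − 2.167 = 2761/300 ≈ 9.203 in (> 0, runoff occurs)
Q = (2761/300)²/((2761/300) + 65/6) = (7623121/90000)/(6011/300) = 7623121/1803300 in ≈ 4.227 in

Q = 7623121/1803300 in ≈ 4.227 in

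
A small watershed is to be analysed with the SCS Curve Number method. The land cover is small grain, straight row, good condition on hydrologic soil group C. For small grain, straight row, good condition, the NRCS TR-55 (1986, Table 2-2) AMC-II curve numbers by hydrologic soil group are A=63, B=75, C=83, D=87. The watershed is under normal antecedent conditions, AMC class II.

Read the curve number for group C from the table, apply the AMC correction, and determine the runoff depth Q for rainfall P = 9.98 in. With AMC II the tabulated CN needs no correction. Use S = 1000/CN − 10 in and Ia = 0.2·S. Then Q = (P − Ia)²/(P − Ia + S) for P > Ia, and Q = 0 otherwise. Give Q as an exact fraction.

NRCS table: small grain, straight row, good condition, soil group C → CN(II) = 83
AMC II — tabulated CN = 83 applies directly.
S = 1000/83 − 10 = 170/83 in ≈ 2.048 in
Ia = 0.2·(170/83) = 34/83 in ≈ 0.410 in
Since P=9.980 > Ia=0.410: effective rainfall P−Ia = 39717/4150 in
Q: (39717/4150)² ÷ (48217/4150) = 1577440089/200100550 in (≈ 7.883 in)

Q = 1577440089/200100550 in ≈ 7.883 in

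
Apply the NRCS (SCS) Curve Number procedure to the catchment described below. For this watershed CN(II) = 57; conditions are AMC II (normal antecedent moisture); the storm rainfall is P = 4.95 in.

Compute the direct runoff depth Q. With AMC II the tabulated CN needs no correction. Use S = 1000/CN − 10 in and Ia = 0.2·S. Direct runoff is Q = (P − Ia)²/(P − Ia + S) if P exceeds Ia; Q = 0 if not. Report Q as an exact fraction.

CN(II) = 57; AMC II needs no correction.
Retention S: 1000/CN − 10 with CN=57.000 → S = 430/57 ≈ 7.544 in
Ia = 0.2S: 0.2·7.544 = 1.509 in (exactly 86/57)
Since P=4.950 > Ia=1.509: effective rainfall P−Ia = 3923/1140 in
Q: (3923/1140)² ÷ (12523/1140) = 15389929/14276220 in (≈ 1.078 in)

Q = 15389929/14276220 in ≈ 1.078 in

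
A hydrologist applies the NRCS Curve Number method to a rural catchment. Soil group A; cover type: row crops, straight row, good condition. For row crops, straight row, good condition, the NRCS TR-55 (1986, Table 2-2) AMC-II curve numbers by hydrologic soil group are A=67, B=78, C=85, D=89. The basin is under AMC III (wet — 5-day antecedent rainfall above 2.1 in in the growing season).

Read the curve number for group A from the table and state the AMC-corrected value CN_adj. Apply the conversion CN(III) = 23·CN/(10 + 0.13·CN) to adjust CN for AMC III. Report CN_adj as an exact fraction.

NRCS table: row crops, straight row, good condition, soil group A → CN(II) = 67
Wet (AMC III): CN(III) = 23·67/(10 + 0.13·67) = 1541/(1871/100) = 154100/1871 ≈ 82.362

CN_adj = 154100/1871 ≈ 82.362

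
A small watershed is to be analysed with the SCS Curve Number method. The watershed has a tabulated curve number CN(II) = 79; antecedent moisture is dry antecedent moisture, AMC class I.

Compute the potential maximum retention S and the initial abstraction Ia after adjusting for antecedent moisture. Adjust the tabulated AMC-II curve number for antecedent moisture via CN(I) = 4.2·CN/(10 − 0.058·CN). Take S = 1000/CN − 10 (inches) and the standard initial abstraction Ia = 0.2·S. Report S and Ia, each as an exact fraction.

CN(I) from CN(II)=79: (4.2·79)/(10 − 0.058·79) = 7900/129 ≈ 61.240
Retention S: 1000/CN − 10 with CN=61.240 → S = 500/79 ≈ 6.329 in
Ia = 0.2S: 0.2·6.329 = 1.266 in (exactly 100/79)

S = 500/79 in ≈ 6.329 in; Ia = 100/79 in ≈ 1.266 in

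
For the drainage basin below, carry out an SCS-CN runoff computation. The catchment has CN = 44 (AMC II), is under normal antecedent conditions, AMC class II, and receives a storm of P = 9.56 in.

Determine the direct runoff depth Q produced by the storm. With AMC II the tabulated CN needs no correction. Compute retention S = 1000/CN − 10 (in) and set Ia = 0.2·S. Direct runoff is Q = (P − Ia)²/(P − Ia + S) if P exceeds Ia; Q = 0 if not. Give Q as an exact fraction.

CN(II) = 44; AMC II needs no correction.
Retention S: 1000/CN − 10 with CN=44.000 → S = 140/11 ≈ 12.727 in
Initial abstraction Ia = S/5 = (140/11)/5 = 28/11 ≈ 2.545 in
P − Ia = 9.560 − 2.545 = 1929/275 ≈ 7.015 in (> 0, runoff occurs)
Runoff Q = (P−Ia)²/(P−Ia+S) = (7.015)²/(7.015+12.727) = 3721041/1492975 ≈ 2.492 in

Q = 3721041/1492975 in ≈ 2.492 in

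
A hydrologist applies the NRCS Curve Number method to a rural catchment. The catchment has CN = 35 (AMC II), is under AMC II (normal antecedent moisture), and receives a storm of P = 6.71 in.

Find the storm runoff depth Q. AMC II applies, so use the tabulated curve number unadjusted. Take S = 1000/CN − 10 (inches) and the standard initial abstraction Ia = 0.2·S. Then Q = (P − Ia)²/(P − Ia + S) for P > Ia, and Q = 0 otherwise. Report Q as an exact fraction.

Q = 4397409/10567900 in ≈ 0.416 in

Average conditions: CN = 35 (no AMC adjustment).
S = 1000/35 − 10 = 130/7 in ≈ 18.571 in
Initial abstraction Ia = S/5 = (130/7)/5 = 26/7 ≈ 3.714 in
Since P=6.710 > Ia=3.714: effective rainfall P−Ia = 2097/700 in
Q = (2097/700)²/((2097/700) + 130/7) = (4397409/490000)/(15097/700) = 4397409/10567900 in ≈ 0.416 in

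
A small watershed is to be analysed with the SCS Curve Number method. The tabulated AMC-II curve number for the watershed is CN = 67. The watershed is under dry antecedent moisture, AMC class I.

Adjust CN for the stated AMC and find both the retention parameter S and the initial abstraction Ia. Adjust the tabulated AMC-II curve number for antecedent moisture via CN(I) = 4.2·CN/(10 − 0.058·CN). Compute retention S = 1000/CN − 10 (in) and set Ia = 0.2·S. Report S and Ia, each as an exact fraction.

S = 5500/469 in ≈ 11.727 in; Ia = 1100/469 in ≈ 2.345 in

Adjust CN=67 to AMC I: 4.2·67/(10 − 0.058·67) → (1407/5) ÷ (3057/500) = 46900/1019 ≈ 46.026
S = 1000/(46900/1019) − 10 = 5500/469 in ≈ 11.727 in
Ia = 0.2·(5500/469) = 1100/469 in ≈ 2.345 in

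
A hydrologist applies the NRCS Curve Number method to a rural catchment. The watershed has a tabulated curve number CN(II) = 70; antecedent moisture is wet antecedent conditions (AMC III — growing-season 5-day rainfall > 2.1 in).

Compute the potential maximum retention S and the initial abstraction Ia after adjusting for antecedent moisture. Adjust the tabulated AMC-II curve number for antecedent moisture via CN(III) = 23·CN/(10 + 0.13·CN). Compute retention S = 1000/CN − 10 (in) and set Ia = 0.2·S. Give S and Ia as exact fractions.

S = 300/161 in ≈ 1.863 in; Ia = 60/161 in ≈ 0.373 in

CN(III) from CN(II)=70: (23·70)/(10 + 0.13·70) = 16100/191 ≈ 84.293
Max retention: S = 1000/(16100/191) − 10 = 300/161 in (≈ 1.863 in)
Ia = 0.2S: 0.2·1.863 = 0.373 in (exactly 60/161)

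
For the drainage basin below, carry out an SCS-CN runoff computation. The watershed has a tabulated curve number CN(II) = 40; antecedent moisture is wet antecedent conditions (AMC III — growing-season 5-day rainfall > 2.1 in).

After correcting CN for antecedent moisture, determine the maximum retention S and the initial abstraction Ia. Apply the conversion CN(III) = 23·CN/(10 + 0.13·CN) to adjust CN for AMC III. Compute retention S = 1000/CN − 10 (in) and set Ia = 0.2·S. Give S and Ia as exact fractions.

S = 150/23 in ≈ 6.522 in; Ia = 30/23 in ≈ 1.304 in

Wet (AMC III): CN(III) = 23·40/(10 + 0.13·40) = 920/(76/5) = 1150/19 ≈ 60.526
Retention S: 1000/CN − 10 with CN=60.526 → S = 150/23 ≈ 6.522 in
Ia = 0.2·(150/23) = 30/23 in ≈ 1.304 in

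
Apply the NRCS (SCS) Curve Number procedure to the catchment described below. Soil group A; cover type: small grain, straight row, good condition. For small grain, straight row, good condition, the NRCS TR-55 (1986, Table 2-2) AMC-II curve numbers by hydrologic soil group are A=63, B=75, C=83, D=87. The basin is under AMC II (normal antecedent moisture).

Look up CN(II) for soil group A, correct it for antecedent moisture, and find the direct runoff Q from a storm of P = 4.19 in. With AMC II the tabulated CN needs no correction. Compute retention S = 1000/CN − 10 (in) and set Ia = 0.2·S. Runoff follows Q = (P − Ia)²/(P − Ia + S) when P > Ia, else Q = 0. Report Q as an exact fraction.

NRCS table: small grain, straight row, good condition, soil group A → CN(II) = 63
AMC II — tabulated CN = 63 applies directly.
S = 1000/63 − 10 = 370/63 in ≈ 5.873 in
Ia = 0.2·(370/63) = 74/63 in ≈ 1.175 in
Since P=4.190 > Ia=1.175: effective rainfall P−Ia = 18997/6300 in
Runoff Q = (P−Ia)²/(P−Ia+S) = (3.015)²/(3.015+5.873) = 360886009/352781100 ≈ 1.023 in

Q = 360886009/352781100 in ≈ 1.023 in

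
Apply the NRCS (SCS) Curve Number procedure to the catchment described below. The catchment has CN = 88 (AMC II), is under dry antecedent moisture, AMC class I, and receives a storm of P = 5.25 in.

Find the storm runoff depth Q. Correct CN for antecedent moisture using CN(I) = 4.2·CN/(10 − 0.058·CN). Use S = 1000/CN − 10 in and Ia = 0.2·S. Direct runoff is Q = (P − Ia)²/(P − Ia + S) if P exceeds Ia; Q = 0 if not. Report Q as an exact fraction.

Q = 2007889/744436 in ≈ 2.697 in

Adjust CN=88 to AMC I: 4.2·88/(10 − 0.058·88) → (1848/5) ÷ (612/125) = 3850/51 ≈ 75.490
S = 1000/(3850/51) − 10 = 250/77 in ≈ 3.247 in
Ia = 0.2·(250/77) = 50/77 in ≈ 0.649 in
P − Ia = 5.250 − 0.649 = 1417/308 ≈ 4.601 in (> 0, runoff occurs)
Runoff Q = (P−Ia)²/(P−Ia+S) = (4.601)²/(4.601+3.247) = 2007889/744436 ≈ 2.697 in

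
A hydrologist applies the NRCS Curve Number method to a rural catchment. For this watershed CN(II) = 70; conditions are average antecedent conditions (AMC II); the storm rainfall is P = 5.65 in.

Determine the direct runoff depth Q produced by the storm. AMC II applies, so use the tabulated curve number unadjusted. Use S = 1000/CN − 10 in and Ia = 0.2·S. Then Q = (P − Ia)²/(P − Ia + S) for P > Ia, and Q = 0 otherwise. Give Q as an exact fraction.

Q = 450241/177940 in ≈ 2.530 in

CN(II) = 70; AMC II needs no correction.
Retention S: 1000/CN − 10 with CN=70.000 → S = 30/7 ≈ 4.286 in
Initial abstraction Ia = S/5 = (30/7)/5 = 6/7 ≈ 0.857 in
Since P=5.650 > Ia=0.857: effective rainfall P−Ia = 671/140 in
Q = (671/140)²/((671/140) + 30/7) = (450241/19600)/(1271/140) = 450241/177940 in ≈ 2.530 in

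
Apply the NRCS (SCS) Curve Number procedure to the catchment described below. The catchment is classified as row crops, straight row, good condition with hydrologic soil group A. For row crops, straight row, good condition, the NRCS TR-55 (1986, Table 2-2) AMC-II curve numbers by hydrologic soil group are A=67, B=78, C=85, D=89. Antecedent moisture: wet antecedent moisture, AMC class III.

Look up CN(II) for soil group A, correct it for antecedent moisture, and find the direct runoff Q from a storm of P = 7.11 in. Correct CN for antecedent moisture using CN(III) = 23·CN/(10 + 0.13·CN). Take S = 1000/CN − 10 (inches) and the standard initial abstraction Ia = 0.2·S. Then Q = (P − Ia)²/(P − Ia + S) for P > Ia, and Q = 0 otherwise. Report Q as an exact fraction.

Q = 353393727267/69840739700 in ≈ 5.060 in

NRCS table: row crops, straight row, good condition, soil group A → CN(II) = 67
Adjust CN=67 to AMC III: 23·67/(10 + 0.13·67) → 1541 ÷ (1871/100) = 154100/1871 ≈ 82.362
Max retention: S = 1000/(154100/1871) − 10 = 3300/1541 in (≈ 2.141 in)
Initial abstraction Ia = S/5 = (3300/1541)/5 = 660/1541 ≈ 0.428 in
P − Ia = 7.110 − 0.428 = 1029651/154100 ≈ 6.682 in (> 0, runoff occurs)
Q = (1029651/154100)²/((1029651/154100) + 3300/1541) = (1060181181801/23746810000)/(1359651/154100) = 353393727267/69840739700 in ≈ 5.060 in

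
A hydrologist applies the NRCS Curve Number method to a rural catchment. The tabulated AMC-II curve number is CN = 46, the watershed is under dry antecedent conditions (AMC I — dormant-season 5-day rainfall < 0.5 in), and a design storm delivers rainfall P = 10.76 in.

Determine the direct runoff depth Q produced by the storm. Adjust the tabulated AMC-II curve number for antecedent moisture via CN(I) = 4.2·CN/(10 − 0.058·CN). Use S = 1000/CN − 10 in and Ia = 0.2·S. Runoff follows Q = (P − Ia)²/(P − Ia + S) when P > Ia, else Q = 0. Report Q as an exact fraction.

CN(I) from CN(II)=46: (4.2·46)/(10 − 0.058·46) = 16100/611 ≈ 26.350
S = 1000/(16100/611) − 10 = 4500/161 in ≈ 27.950 in
Ia = 0.2·(4500/161) = 900/161 in ≈ 5.590 in
Since P=10.760 > Ia=5.590: effective rainfall P−Ia = 20809/4025 in
Runoff Q = (P−Ia)²/(P−Ia+S) = (5.170)²/(5.170+27.950) = 433014481/536568725 ≈ 0.807 in

Q = 433014481/536568725 in ≈ 0.807 in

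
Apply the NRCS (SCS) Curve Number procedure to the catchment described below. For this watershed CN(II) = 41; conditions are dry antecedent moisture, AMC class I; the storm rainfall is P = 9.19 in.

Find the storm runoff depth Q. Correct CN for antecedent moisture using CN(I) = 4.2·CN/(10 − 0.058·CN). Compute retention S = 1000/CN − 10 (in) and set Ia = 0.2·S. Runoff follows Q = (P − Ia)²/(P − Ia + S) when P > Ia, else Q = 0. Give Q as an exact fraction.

Dry (AMC I): CN(I) = 4.2·41/(10 − 0.058·41) = (861/5)/(3811/500) = 86100/3811 ≈ 22.592
Max retention: S = 1000/(86100/3811) − 10 = 29500/861 in (≈ 34.262 in)
Initial abstraction Ia = S/5 = (29500/861)/5 = 5900/861 ≈ 6.852 in
P − Ia = 9.190 − 6.852 = 201259/86100 ≈ 2.338 in (> 0, runoff occurs)
Q: (201259/86100)² ÷ (3151259/86100) = 40505185081/271323399900 in (≈ 0.149 in)

Q = 40505185081/271323399900 in ≈ 0.149 in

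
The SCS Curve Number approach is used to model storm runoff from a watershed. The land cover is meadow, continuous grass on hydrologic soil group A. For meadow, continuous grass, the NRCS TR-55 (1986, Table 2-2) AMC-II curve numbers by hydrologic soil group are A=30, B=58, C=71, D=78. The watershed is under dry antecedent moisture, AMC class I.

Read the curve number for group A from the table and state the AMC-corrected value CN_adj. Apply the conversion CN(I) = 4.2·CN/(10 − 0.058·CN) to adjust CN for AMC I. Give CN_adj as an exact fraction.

CN_adj = 900/59 ≈ 15.254

NRCS table: meadow, continuous grass, soil group A → CN(II) = 30
CN(I) from CN(II)=30: (4.2·30)/(10 − 0.058·30) = 900/59 ≈ 15.254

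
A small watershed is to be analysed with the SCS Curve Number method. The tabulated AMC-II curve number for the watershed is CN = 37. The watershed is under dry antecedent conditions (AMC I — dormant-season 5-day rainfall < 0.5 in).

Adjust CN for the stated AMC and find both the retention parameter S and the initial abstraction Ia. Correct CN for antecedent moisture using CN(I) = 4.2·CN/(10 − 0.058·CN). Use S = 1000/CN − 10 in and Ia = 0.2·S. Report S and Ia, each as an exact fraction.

S = 1500/37 in ≈ 40.541 in; Ia = 300/37 in ≈ 8.108 in

Adjust CN=37 to AMC I: 4.2·37/(10 − 0.058·37) → (777/5) ÷ (3927/500) = 3700/187 ≈ 19.786
Max retention: S = 1000/(3700/187) − 10 = 1500/37 in (≈ 40.541 in)
Ia = 0.2·(1500/37) = 300/37 in ≈ 8.108 in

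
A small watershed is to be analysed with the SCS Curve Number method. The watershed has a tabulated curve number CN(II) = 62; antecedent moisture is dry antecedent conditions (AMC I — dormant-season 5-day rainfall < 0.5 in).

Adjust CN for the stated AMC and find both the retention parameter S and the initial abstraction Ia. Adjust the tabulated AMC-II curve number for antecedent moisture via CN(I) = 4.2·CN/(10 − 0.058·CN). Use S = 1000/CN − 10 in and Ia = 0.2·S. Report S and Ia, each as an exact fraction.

Adjust CN=62 to AMC I: 4.2·62/(10 − 0.058·62) → (1302/5) ÷ (1601/250) = 65100/1601 ≈ 40.662
Retention S: 1000/CN − 10 with CN=40.662 → S = 9500/651 ≈ 14.593 in
Initial abstraction Ia = S/5 = (9500/651)/5 = 1900/651 ≈ 2.919 in

S = 9500/651 in ≈ 14.593 in; Ia = 1900/651 in ≈ 2.919 in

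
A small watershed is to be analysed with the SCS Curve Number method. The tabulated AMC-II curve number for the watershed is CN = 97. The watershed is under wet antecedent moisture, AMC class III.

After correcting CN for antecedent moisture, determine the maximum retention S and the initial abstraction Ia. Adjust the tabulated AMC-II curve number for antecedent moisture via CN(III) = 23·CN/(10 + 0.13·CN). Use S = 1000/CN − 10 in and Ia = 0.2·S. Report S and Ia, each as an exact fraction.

S = 300/2231 in ≈ 0.134 in; Ia = 60/2231 in ≈ 0.027 in

CN(III) from CN(II)=97: (23·97)/(10 + 0.13·97) = 223100/2261 ≈ 98.673
Retention S: 1000/CN − 10 with CN=98.673 → S = 300/2231 ≈ 0.134 in
Ia = 0.2·(300/2231) = 60/2231 in ≈ 0.027 in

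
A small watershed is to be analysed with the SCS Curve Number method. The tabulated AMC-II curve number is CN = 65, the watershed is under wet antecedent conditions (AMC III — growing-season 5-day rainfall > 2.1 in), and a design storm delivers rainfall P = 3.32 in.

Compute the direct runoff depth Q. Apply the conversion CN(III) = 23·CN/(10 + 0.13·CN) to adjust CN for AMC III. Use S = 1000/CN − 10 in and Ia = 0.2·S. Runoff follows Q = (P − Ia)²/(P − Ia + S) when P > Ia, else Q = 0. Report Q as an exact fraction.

Q = 454414489/290157075 in ≈ 1.566 in

Wet (AMC III): CN(III) = 23·65/(10 + 0.13·65) = 1495/(369/20) = 29900/369 ≈ 81.030
Max retention: S = 1000/(29900/369) − 10 = 700/299 in (≈ 2.341 in)
Initial abstraction Ia = S/5 = (700/299)/5 = 140/299 ≈ 0.468 in
Excess rainfall: 3.320 − 0.468 = 2.852 in; P > Ia so Q > 0
Q = (21317/7475)²/((21317/7475) + 700/299) = (454414489/55875625)/(38817/7475) = 454414489/290157075 in ≈ 1.566 in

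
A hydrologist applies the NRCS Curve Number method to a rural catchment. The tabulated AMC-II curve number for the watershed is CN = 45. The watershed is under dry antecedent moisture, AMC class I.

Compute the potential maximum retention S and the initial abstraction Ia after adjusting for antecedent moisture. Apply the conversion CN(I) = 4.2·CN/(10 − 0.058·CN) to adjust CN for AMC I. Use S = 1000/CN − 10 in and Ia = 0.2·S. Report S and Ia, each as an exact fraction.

S = 5500/189 in ≈ 29.101 in; Ia = 1100/189 in ≈ 5.820 in

Dry (AMC I): CN(I) = 4.2·45/(10 − 0.058·45) = 189/(739/100) = 18900/739 ≈ 25.575
Retention S: 1000/CN − 10 with CN=25.575 → S = 5500/189 ≈ 29.101 in
Ia = 0.2·(5500/189) = 1100/189 in ≈ 5.820 in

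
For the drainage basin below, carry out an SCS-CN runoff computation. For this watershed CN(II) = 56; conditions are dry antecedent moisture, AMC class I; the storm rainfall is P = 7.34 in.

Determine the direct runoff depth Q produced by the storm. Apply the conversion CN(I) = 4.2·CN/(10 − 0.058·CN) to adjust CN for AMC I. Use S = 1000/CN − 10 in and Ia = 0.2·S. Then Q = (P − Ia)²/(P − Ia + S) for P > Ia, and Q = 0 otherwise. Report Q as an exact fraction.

Q = 699549601/1205025150 in ≈ 0.581 in

Dry (AMC I): CN(I) = 4.2·56/(10 − 0.058·56) = (1176/5)/(844/125) = 7350/211 ≈ 34.834
S = 1000/(7350/211) − 10 = 2750/147 in ≈ 18.707 in
Ia = 0.2S: 0.2·18.707 = 3.741 in (exactly 550/147)
Since P=7.340 > Ia=3.741: effective rainfall P−Ia = 26449/7350 in
Runoff Q = (P−Ia)²/(P−Ia+S) = (3.599)²/(3.599+18.707) = 699549601/1205025150 ≈ 0.581 in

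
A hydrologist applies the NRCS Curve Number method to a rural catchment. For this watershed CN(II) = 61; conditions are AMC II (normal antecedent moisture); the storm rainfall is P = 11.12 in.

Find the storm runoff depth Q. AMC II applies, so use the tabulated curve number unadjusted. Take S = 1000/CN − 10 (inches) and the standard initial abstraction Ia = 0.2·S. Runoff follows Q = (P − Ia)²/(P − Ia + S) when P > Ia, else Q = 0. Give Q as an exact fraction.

Q = 112620032/18877975 in ≈ 5.966 in

AMC II — tabulated CN = 61 applies directly.
S = 1000/61 − 10 = 390/61 in ≈ 6.393 in
Initial abstraction Ia = S/5 = (390/61)/5 = 78/61 ≈ 1.279 in
Excess rainfall: 11.120 − 1.279 = 9.841 in; P > Ia so Q > 0
Q = (15008/1525)²/((15008/1525) + 390/61) = (225240064/2325625)/(24758/1525) = 112620032/18877975 in ≈ 5.966 in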